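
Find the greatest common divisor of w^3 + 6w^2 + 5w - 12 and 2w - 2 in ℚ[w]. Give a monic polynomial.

w - 1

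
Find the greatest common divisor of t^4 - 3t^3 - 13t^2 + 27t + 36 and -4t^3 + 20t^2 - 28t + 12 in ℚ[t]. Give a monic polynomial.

By polynomial division,
  t^4 - 3t^3 - 13t^2 + 27t + 36 = (-(1/4)t - 1/2)(-4t^3 + 20t^2 - 28t + 12) + (-10t^2 + 16t + 42)
  -4t^3 + 20t^2 - 28t + 12 = ((2/5)t - 34/25)(-10t^2 + 16t + 42) + (-(576/25)t + 1728/25)
  -10t^2 + 16t + 42 = ((125/288)t + 175/288)(-(576/25)t + 1728/25) + (0)
Last nonzero remainder: -(576/25)t + 1728/25. Dividing through by -576/25 gives the monic gcd t - 3.

t - 3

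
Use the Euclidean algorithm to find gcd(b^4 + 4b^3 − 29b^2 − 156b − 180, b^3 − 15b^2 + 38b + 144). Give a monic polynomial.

Apply the Euclidean algorithm:
  b^4 + 4b^3 − 29b^2 − 156b − 180 = (b + 19)(b^3 − 15b^2 + 38b + 144) + (218b^2 − 1022b − 2916)
  b^3 − 15b^2 + 38b + 144 = ((1/218)b − 562/11881)(218b^2 − 1022b − 2916) + ((36036/11881)b + 72072/11881)
  218b^2 − 1022b − 2916 = ((1295029/18018)b − 962361/2002)((36036/11881)b + 72072/11881) + (0)
Last nonzero remainder: (36036/11881)b + 72072/11881. Dividing through by 36036/11881 gives the monic gcd b + 2.

b + 2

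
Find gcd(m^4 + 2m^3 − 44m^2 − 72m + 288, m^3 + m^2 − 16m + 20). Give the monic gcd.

m − 2

Repeated division with remainder:
  m^4 + 2m^3 − 44m^2 − 72m + 288 = (m + 1)(m^3 + m^2 − 16m + 20) + (−29m^2 − 76m + 268)
  m^3 + m^2 − 16m + 20 = (−(1/29)m + 47/841)(−29m^2 − 76m + 268) + (−(2112/841)m + 4224/841)
  −29m^2 − 76m + 268 = ((24389/2112)m + 56347/1056)(−(2112/841)m + 4224/841) + (0)
Last nonzero remainder: −(2112/841)m + 4224/841. Dividing through by −2112/841 gives the monic gcd m − 2.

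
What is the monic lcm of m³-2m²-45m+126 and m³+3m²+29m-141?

Apply the Euclidean algorithm:
  m³-2m²-45m+126 = (m³+3m²+29m-141) + (-5m²-74m+267)
  m³+3m²+29m-141 = (-(1/5)m+59/25)(-5m²-74m+267) + ((6426/25)m-19278/25)
  -5m²-74m+267 = (-(125/6426)m-2225/6426)((6426/25)m-19278/25) + (0)
Last nonzero remainder: (6426/25)m-19278/25. Dividing through by 6426/25 gives the monic gcd m-3.
Then lcm(f, g) = f·g / gcd(f, g); expanding and making the result monic gives the answer.

m⁵+4m⁴-10m³-238m²-1359m+5922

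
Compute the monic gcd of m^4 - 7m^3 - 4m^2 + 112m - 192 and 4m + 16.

m + 4

By polynomial division,
  m^4 - 7m^3 - 4m^2 + 112m - 192 = ((1/4)m^3 - (11/4)m^2 + 10m - 12)(4m + 16) + (0)
Last nonzero remainder: 4m + 16. Dividing through by 4 gives the monic gcd m + 4.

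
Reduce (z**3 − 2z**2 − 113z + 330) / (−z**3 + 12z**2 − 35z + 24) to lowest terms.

(−z**2 − z + 110)/(z**2 − 9z + 8)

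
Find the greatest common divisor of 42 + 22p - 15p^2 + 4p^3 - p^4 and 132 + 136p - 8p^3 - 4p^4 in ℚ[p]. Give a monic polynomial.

Apply the Euclidean algorithm:
  -p^4 + 4p^3 - 15p^2 + 22p + 42 = (1/4)(-4p^4 - 8p^3 + 136p + 132) + (6p^3 - 15p^2 - 12p + 9)
  -4p^4 - 8p^3 + 136p + 132 = (-(2/3)p - 3)(6p^3 - 15p^2 - 12p + 9) + (-53p^2 + 106p + 159)
  6p^3 - 15p^2 - 12p + 9 = (-(6/53)p + 3/53)(-53p^2 + 106p + 159) + (0)
Last nonzero remainder: -53p^2 + 106p + 159. Dividing through by -53 gives the monic gcd p^2 - 2p - 3.

-3 - 2p + p^2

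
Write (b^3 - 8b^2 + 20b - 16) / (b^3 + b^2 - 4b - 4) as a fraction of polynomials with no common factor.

(b^2 - 6b + 8)/(b^2 + 3b + 2)

Repeated division with remainder:
  b^3 - 8b^2 + 20b - 16 = (b^3 + b^2 - 4b - 4) + (-9b^2 + 24b - 12)
  b^3 + b^2 - 4b - 4 = (-(1/9)b - 11/27)(-9b^2 + 24b - 12) + ((40/9)b - 80/9)
  -9b^2 + 24b - 12 = (-(81/40)b + 27/20)((40/9)b - 80/9) + (0)
Last nonzero remainder: (40/9)b - 80/9. Dividing through by 40/9 gives the monic gcd b - 2.
Cancel b - 2 from numerator and denominator to get the reduced form.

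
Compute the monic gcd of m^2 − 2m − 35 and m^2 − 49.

m − 7

Apply the Euclidean algorithm:
  m^2 − 2m − 35 = (m^2 − 49) + (−2m + 14)
  m^2 − 49 = (−(1/2)m − 7/2)(−2m + 14) + (0)
Last nonzero remainder: −2m + 14. Dividing through by −2 gives the monic gcd m − 7.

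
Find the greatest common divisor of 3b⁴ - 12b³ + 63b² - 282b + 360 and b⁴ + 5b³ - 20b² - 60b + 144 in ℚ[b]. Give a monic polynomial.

b² - 5b + 6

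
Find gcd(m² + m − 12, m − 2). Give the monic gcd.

1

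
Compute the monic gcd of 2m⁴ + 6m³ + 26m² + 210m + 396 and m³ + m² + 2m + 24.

Euclidean algorithm in ℚ[m]:
  2m⁴ + 6m³ + 26m² + 210m + 396 = (2m + 4)(m³ + m² + 2m + 24) + (18m² + 154m + 300)
  m³ + m² + 2m + 24 = ((1/18)m − 34/81)(18m² + 154m + 300) + ((4048/81)m + 4048/27)
  18m² + 154m + 300 = ((729/2024)m + 2025/1012)((4048/81)m + 4048/27) + (0)
Last nonzero remainder: (4048/81)m + 4048/27. Dividing through by 4048/81 gives the monic gcd m + 3.

m + 3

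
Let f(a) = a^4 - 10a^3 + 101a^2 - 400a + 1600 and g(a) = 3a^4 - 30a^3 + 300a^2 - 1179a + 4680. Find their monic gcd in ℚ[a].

a^2 - 7a + 40

By polynomial division,
  a^4 - 10a^3 + 101a^2 - 400a + 1600 = (1/3)(3a^4 - 30a^3 + 300a^2 - 1179a + 4680) + (a^2 - 7a + 40)
  3a^4 - 30a^3 + 300a^2 - 1179a + 4680 = (3a^2 - 9a + 117)(a^2 - 7a + 40) + (0)
The last nonzero remainder a^2 - 7a + 40 is already monic.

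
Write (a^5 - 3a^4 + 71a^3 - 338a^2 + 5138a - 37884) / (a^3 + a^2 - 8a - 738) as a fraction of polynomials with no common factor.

Repeated division with remainder:
  a^5 - 3a^4 + 71a^3 - 338a^2 + 5138a - 37884 = (a^2 - 4a + 83)(a^3 + a^2 - 8a - 738) + (285a^2 + 2850a + 23370)
  a^3 + a^2 - 8a - 738 = ((1/285)a - 3/95)(285a^2 + 2850a + 23370) + (0)
Last nonzero remainder: 285a^2 + 2850a + 23370. Dividing through by 285 gives the monic gcd a^2 + 10a + 82.
Cancel a^2 + 10a + 82 from numerator and denominator to get the reduced form.

(a^3 - 13a^2 + 119a - 462)/(a - 9)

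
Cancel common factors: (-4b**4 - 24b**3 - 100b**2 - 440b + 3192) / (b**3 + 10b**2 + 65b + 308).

(-4b**3 + 4b**2 - 128b + 456)/(b**2 + 3b + 44)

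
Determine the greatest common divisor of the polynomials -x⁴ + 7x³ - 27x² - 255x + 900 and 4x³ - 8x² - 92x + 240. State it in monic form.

x² + 2x - 15

Euclidean algorithm in ℚ[x]:
  -x⁴ + 7x³ - 27x² - 255x + 900 = (-(1/4)x + 5/4)(4x³ - 8x² - 92x + 240) + (-40x² - 80x + 600)
  4x³ - 8x² - 92x + 240 = (-(1/10)x + 2/5)(-40x² - 80x + 600) + (0)
Last nonzero remainder: -40x² - 80x + 600. Dividing through by -40 gives the monic gcd x² + 2x - 15.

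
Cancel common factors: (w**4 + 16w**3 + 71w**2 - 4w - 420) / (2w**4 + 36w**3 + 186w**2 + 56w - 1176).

(w + 5)/(2w + 14)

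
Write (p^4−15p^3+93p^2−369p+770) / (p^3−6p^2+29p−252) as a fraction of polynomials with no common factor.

Repeated division with remainder:
  p^4−15p^3+93p^2−369p+770 = (p−9)(p^3−6p^2+29p−252) + (10p^2+144p−1498)
  p^3−6p^2+29p−252 = ((1/10)p−51/25)(10p^2+144p−1498) + ((11814/25)p−82698/25)
  10p^2+144p−1498 = ((125/5907)p+2675/5907)((11814/25)p−82698/25) + (0)
Last nonzero remainder: (11814/25)p−82698/25. Dividing through by 11814/25 gives the monic gcd p−7.
Cancel p−7 from numerator and denominator to get the reduced form.

(p^3−8p^2+37p−110)/(p^2+p+36)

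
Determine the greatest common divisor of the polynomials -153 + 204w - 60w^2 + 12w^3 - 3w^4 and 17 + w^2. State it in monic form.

Euclidean algorithm in ℚ[w]:
  -3w^4 + 12w^3 - 60w^2 + 204w - 153 = (-3w^2 + 12w - 9)(w^2 + 17) + (0)
The last nonzero remainder w^2 + 17 is already monic.

17 + w^2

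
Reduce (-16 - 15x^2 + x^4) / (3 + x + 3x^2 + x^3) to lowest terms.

By polynomial division,
  x^4 - 15x^2 - 16 = (x - 3)(x^3 + 3x^2 + x + 3) + (-7x^2 - 7)
  x^3 + 3x^2 + x + 3 = (-(1/7)x - 3/7)(-7x^2 - 7) + (0)
Last nonzero remainder: -7x^2 - 7. Dividing through by -7 gives the monic gcd x^2 + 1.
Cancel x^2 + 1 from numerator and denominator to get the reduced form.

(-16 + x^2)/(3 + x)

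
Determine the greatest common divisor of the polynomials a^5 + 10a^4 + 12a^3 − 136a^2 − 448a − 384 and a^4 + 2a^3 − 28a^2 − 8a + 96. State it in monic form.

Euclidean algorithm in ℚ[a]:
  a^5 + 10a^4 + 12a^3 − 136a^2 − 448a − 384 = (a + 8)(a^4 + 2a^3 − 28a^2 − 8a + 96) + (24a^3 + 96a^2 − 480a − 1152)
  a^4 + 2a^3 − 28a^2 − 8a + 96 = ((1/24)a − 1/12)(24a^3 + 96a^2 − 480a − 1152) + (0)
Last nonzero remainder: 24a^3 + 96a^2 − 480a − 1152. Dividing through by 24 gives the monic gcd a^3 + 4a^2 − 20a − 48.

a^3 + 4a^2 − 20a − 48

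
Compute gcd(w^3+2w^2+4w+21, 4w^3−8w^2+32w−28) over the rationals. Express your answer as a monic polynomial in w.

By polynomial division,
  w^3+2w^2+4w+21 = (1/4)(4w^3−8w^2+32w−28) + (4w^2−4w+28)
  4w^3−8w^2+32w−28 = (w−1)(4w^2−4w+28) + (0)
Last nonzero remainder: 4w^2−4w+28. Dividing through by 4 gives the monic gcd w^2−w+7.

w^2−w+7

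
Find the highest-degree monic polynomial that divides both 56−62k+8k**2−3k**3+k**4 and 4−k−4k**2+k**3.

Apply the Euclidean algorithm:
  k**4−3k**3+8k**2−62k+56 = (k+1)(k**3−4k**2−k+4) + (13k**2−65k+52)
  k**3−4k**2−k+4 = ((1/13)k+1/13)(13k**2−65k+52) + (0)
Last nonzero remainder: 13k**2−65k+52. Dividing through by 13 gives the monic gcd k**2−5k+4.

4−5k+k**2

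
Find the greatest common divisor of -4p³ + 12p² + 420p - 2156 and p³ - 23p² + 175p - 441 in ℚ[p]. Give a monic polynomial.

p² - 14p + 49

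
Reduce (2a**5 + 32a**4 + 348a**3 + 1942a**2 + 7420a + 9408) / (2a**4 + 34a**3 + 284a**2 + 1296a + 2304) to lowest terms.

(a**3 + 9a**2 + 63a + 98)/(a**2 + 10a + 24)

Repeated division with remainder:
  2a**5 + 32a**4 + 348a**3 + 1942a**2 + 7420a + 9408 = (a - 1)(2a**4 + 34a**3 + 284a**2 + 1296a + 2304) + (98a**3 + 930a**2 + 6412a + 11712)
  2a**4 + 34a**3 + 284a**2 + 1296a + 2304 = ((1/49)a + 368/2401)(98a**3 + 930a**2 + 6412a + 11712) + ((25456/2401)a**2 + (25456/343)a + 1221888/2401)
  98a**3 + 930a**2 + 6412a + 11712 = ((117649/12728)a + 146461/6364)((25456/2401)a**2 + (25456/343)a + 1221888/2401) + (0)
Last nonzero remainder: (25456/2401)a**2 + (25456/343)a + 1221888/2401. Dividing through by 25456/2401 gives the monic gcd a**2 + 7a + 48.
Cancel a**2 + 7a + 48 from numerator and denominator to get the reduced form.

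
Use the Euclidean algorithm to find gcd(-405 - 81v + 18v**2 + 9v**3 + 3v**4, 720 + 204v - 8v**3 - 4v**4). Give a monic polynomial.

45 + 24v + 6v**2 + v**3

Euclidean algorithm in ℚ[v]:
  3v**4 + 9v**3 + 18v**2 - 81v - 405 = (-3/4)(-4v**4 - 8v**3 + 204v + 720) + (3v**3 + 18v**2 + 72v + 135)
  -4v**4 - 8v**3 + 204v + 720 = (-(4/3)v + 16/3)(3v**3 + 18v**2 + 72v + 135) + (0)
Last nonzero remainder: 3v**3 + 18v**2 + 72v + 135. Dividing through by 3 gives the monic gcd v**3 + 6v**2 + 24v + 45.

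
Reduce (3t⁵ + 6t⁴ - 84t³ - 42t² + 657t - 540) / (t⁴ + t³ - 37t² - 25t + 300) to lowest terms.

(3t² - 12t + 9)/(t - 5)

Repeated division with remainder:
  3t⁵ + 6t⁴ - 84t³ - 42t² + 657t - 540 = (3t + 3)(t⁴ + t³ - 37t² - 25t + 300) + (24t³ + 144t² - 168t - 1440)
  t⁴ + t³ - 37t² - 25t + 300 = ((1/24)t - 5/24)(24t³ + 144t² - 168t - 1440) + (0)
Last nonzero remainder: 24t³ + 144t² - 168t - 1440. Dividing through by 24 gives the monic gcd t³ + 6t² - 7t - 60.
Cancel t³ + 6t² - 7t - 60 from numerator and denominator to get the reduced form.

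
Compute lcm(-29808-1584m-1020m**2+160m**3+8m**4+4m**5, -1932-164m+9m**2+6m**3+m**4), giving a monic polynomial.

Euclidean algorithm in ℚ[m]:
  4m**5+8m**4+160m**3-1020m**2-1584m-29808 = (4m-16)(m**4+6m**3+9m**2-164m-1932) + (220m**3-220m**2+3520m-60720)
  m**4+6m**3+9m**2-164m-1932 = ((1/220)m+7/220)(220m**3-220m**2+3520m-60720) + (0)
Last nonzero remainder: 220m**3-220m**2+3520m-60720. Dividing through by 220 gives the monic gcd m**3-m**2+16m-276.
Then lcm(f, g) = f·g / gcd(f, g); expanding and making the result monic gives the answer.

-52164-10224m-2181m**2+25m**3+54m**4+9m**5+m**6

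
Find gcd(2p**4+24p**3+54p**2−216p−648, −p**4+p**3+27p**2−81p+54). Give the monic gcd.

p**2+3p−18

Repeated division with remainder:
  2p**4+24p**3+54p**2−216p−648 = (−2)(−p**4+p**3+27p**2−81p+54) + (26p**3+108p**2−378p−540)
  −p**4+p**3+27p**2−81p+54 = (−(1/26)p+67/338)(26p**3+108p**2−378p−540) + (−(1512/169)p**2−(4536/169)p+27216/169)
  26p**3+108p**2−378p−540 = (−(2197/756)p−845/252)(−(1512/169)p**2−(4536/169)p+27216/169) + (0)
Last nonzero remainder: −(1512/169)p**2−(4536/169)p+27216/169. Dividing through by −1512/169 gives the monic gcd p**2+3p−18.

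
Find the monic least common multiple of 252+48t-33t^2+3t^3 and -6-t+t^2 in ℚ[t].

By polynomial division,
  3t^3-33t^2+48t+252 = (3t-30)(t^2-t-6) + (36t+72)
  t^2-t-6 = ((1/36)t-1/12)(36t+72) + (0)
Last nonzero remainder: 36t+72. Dividing through by 36 gives the monic gcd t+2.
Then lcm(f, g) = f·g / gcd(f, g); expanding and making the result monic gives the answer.

-252+36t+49t^2-14t^3+t^4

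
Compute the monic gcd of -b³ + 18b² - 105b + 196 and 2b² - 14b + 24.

By polynomial division,
  -b³ + 18b² - 105b + 196 = (-(1/2)b + 11/2)(2b² - 14b + 24) + (-16b + 64)
  2b² - 14b + 24 = (-(1/8)b + 3/8)(-16b + 64) + (0)
Last nonzero remainder: -16b + 64. Dividing through by -16 gives the monic gcd b - 4.

b - 4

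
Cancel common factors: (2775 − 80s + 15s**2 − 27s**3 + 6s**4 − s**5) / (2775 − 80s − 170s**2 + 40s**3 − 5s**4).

By polynomial division,
  −s**5 + 6s**4 − 27s**3 + 15s**2 − 80s + 2775 = ((1/5)s + 2/5)(−5s**4 + 40s**3 − 170s**2 − 80s + 2775) + (−9s**3 + 99s**2 − 603s + 1665)
  −5s**4 + 40s**3 − 170s**2 − 80s + 2775 = ((5/9)s + 5/3)(−9s**3 + 99s**2 − 603s + 1665) + (0)
Last nonzero remainder: −9s**3 + 99s**2 − 603s + 1665. Dividing through by −9 gives the monic gcd s**3 − 11s**2 + 67s − 185.
Cancel s**3 − 11s**2 + 67s − 185 from numerator and denominator to get the reduced form.

(15 + 5s + s**2)/(15 + 5s)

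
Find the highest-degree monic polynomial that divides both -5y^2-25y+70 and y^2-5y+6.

y-2

By polynomial division,
  -5y^2-25y+70 = (-5)(y^2-5y+6) + (-50y+100)
  y^2-5y+6 = (-(1/50)y+3/50)(-50y+100) + (0)
Last nonzero remainder: -50y+100. Dividing through by -50 gives the monic gcd y-2.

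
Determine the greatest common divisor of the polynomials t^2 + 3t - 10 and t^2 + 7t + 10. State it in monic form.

By polynomial division,
  t^2 + 3t - 10 = (t^2 + 7t + 10) + (-4t - 20)
  t^2 + 7t + 10 = (-(1/4)t - 1/2)(-4t - 20) + (0)
Last nonzero remainder: -4t - 20. Dividing through by -4 gives the monic gcd t + 5.

t + 5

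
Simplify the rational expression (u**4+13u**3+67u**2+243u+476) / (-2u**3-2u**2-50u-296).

(-u**3-9u**2-31u-119)/(2u**2-6u+74)

Euclidean algorithm in ℚ[u]:
  u**4+13u**3+67u**2+243u+476 = (-(1/2)u-6)(-2u**3-2u**2-50u-296) + (30u**2-205u-1300)
  -2u**3-2u**2-50u-296 = (-(1/15)u-47/90)(30u**2-205u-1300) + (-(4387/18)u-8774/9)
  30u**2-205u-1300 = (-(540/4387)u+5850/4387)(-(4387/18)u-8774/9) + (0)
Last nonzero remainder: -(4387/18)u-8774/9. Dividing through by -4387/18 gives the monic gcd u+4.
Cancel u+4 from numerator and denominator to get the reduced form.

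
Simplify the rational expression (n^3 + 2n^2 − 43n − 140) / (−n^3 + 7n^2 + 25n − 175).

(−n − 4)/(n − 5)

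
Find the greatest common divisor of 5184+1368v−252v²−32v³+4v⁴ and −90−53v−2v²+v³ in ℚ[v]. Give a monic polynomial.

−9+v

By polynomial division,
  4v⁴−32v³−252v²+1368v+5184 = (4v−24)(v³−2v²−53v−90) + (−88v²+456v+3024)
  v³−2v²−53v−90 = (−(1/88)v−35/968)(−88v²+456v+3024) + (−(260/121)v+2340/121)
  −88v²+456v+3024 = ((2662/65)v+10164/65)(−(260/121)v+2340/121) + (0)
Last nonzero remainder: −(260/121)v+2340/121. Dividing through by −260/121 gives the monic gcd v−9.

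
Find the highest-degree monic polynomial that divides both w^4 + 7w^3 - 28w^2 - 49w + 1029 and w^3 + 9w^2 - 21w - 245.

w^2 + 14w + 49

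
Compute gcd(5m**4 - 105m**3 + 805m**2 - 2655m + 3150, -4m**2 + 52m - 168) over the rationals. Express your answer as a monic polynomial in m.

By polynomial division,
  5m**4 - 105m**3 + 805m**2 - 2655m + 3150 = (-(5/4)m**2 + 10m - 75/4)(-4m**2 + 52m - 168) + (0)
Last nonzero remainder: -4m**2 + 52m - 168. Dividing through by -4 gives the monic gcd m**2 - 13m + 42.

m**2 - 13m + 42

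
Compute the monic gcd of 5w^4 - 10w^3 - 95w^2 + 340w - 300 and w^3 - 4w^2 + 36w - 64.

Apply the Euclidean algorithm:
  5w^4 - 10w^3 - 95w^2 + 340w - 300 = (5w + 10)(w^3 - 4w^2 + 36w - 64) + (-235w^2 + 300w + 340)
  w^3 - 4w^2 + 36w - 64 = (-(1/235)w + 128/11045)(-235w^2 + 300w + 340) + ((75040/2209)w - 150080/2209)
  -235w^2 + 300w + 340 = (-(103823/15008)w - 37553/7504)((75040/2209)w - 150080/2209) + (0)
Last nonzero remainder: (75040/2209)w - 150080/2209. Dividing through by 75040/2209 gives the monic gcd w - 2.

w - 2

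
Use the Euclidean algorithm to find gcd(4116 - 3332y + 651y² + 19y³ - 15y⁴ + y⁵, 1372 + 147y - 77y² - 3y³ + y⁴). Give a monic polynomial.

343 - 49y - 7y² + y³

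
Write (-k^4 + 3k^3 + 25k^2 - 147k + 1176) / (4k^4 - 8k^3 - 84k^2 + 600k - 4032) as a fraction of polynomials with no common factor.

(-k + 7)/(4k - 24)

Euclidean algorithm in ℚ[k]:
  -k^4 + 3k^3 + 25k^2 - 147k + 1176 = (-1/4)(4k^4 - 8k^3 - 84k^2 + 600k - 4032) + (k^3 + 4k^2 + 3k + 168)
  4k^4 - 8k^3 - 84k^2 + 600k - 4032 = (4k - 24)(k^3 + 4k^2 + 3k + 168) + (0)
The last nonzero remainder k^3 + 4k^2 + 3k + 168 is already monic.
Cancel k^3 + 4k^2 + 3k + 168 from numerator and denominator to get the reduced form.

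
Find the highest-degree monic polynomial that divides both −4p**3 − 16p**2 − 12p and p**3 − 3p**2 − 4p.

Euclidean algorithm in ℚ[p]:
  −4p**3 − 16p**2 − 12p = (−4)(p**3 − 3p**2 − 4p) + (−28p**2 − 28p)
  p**3 − 3p**2 − 4p = (−(1/28)p + 1/7)(−28p**2 − 28p) + (0)
Last nonzero remainder: −28p**2 − 28p. Dividing through by −28 gives the monic gcd p**2 + p.

p**2 + p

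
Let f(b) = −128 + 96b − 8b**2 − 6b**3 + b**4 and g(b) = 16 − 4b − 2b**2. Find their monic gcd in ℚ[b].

−8 + 2b + b**2

Euclidean algorithm in ℚ[b]:
  b**4 − 6b**3 − 8b**2 + 96b − 128 = (−(1/2)b**2 + 4b − 8)(−2b**2 − 4b + 16) + (0)
Last nonzero remainder: −2b**2 − 4b + 16. Dividing through by −2 gives the monic gcd b**2 + 2b − 8.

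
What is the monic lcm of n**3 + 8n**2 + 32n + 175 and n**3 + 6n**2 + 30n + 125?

n**4 + 13n**3 + 72n**2 + 335n + 875

Euclidean algorithm in ℚ[n]:
  n**3 + 8n**2 + 32n + 175 = (n**3 + 6n**2 + 30n + 125) + (2n**2 + 2n + 50)
  n**3 + 6n**2 + 30n + 125 = ((1/2)n + 5/2)(2n**2 + 2n + 50) + (0)
Last nonzero remainder: 2n**2 + 2n + 50. Dividing through by 2 gives the monic gcd n**2 + n + 25.
Then lcm(f, g) = f·g / gcd(f, g); expanding and making the result monic gives the answer.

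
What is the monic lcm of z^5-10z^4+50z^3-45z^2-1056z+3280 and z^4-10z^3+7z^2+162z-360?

z^7-19z^6+158z^5-675z^4+249z^3+11974z^2-48528z+59040

Euclidean algorithm in ℚ[z]:
  z^5-10z^4+50z^3-45z^2-1056z+3280 = (z)(z^4-10z^3+7z^2+162z-360) + (43z^3-207z^2-696z+3280)
  z^4-10z^3+7z^2+162z-360 = ((1/43)z-223/1849)(43z^3-207z^2-696z+3280) + (-(3290/1849)z^2+(3290/1849)z+65800/1849)
  43z^3-207z^2-696z+3280 = (-(79507/3290)z+151618/1645)(-(3290/1849)z^2+(3290/1849)z+65800/1849) + (0)
Last nonzero remainder: -(3290/1849)z^2+(3290/1849)z+65800/1849. Dividing through by -3290/1849 gives the monic gcd z^2-z-20.
Then lcm(f, g) = f·g / gcd(f, g); expanding and making the result monic gives the answer.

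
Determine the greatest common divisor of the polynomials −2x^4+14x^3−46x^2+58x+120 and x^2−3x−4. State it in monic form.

Repeated division with remainder:
  −2x^4+14x^3−46x^2+58x+120 = (−2x^2+8x−30)(x^2−3x−4) + (0)
The last nonzero remainder x^2−3x−4 is already monic.

x^2−3x−4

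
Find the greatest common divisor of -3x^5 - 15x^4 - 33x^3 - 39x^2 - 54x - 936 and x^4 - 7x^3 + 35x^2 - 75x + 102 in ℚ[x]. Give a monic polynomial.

Apply the Euclidean algorithm:
  -3x^5 - 15x^4 - 33x^3 - 39x^2 - 54x - 936 = (-3x - 36)(x^4 - 7x^3 + 35x^2 - 75x + 102) + (-180x^3 + 996x^2 - 2448x + 2736)
  x^4 - 7x^3 + 35x^2 - 75x + 102 = (-(1/180)x + 11/1350)(-180x^3 + 996x^2 - 2448x + 2736) + ((2989/225)x^2 - (2989/75)x + 5978/75)
  -180x^3 + 996x^2 - 2448x + 2736 = (-(40500/2989)x + 102600/2989)((2989/225)x^2 - (2989/75)x + 5978/75) + (0)
Last nonzero remainder: (2989/225)x^2 - (2989/75)x + 5978/75. Dividing through by 2989/225 gives the monic gcd x^2 - 3x + 6.

x^2 - 3x + 6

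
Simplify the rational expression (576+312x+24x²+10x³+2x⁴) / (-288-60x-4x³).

Apply the Euclidean algorithm:
  2x⁴+10x³+24x²+312x+576 = (-(1/2)x-5/2)(-4x³-60x-288) + (-6x²+18x-144)
  -4x³-60x-288 = ((2/3)x+2)(-6x²+18x-144) + (0)
Last nonzero remainder: -6x²+18x-144. Dividing through by -6 gives the monic gcd x²-3x+24.
Cancel x²-3x+24 from numerator and denominator to get the reduced form.

(-12-8x-x²)/(6+2x)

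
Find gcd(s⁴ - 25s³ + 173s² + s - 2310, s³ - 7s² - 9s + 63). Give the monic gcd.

Repeated division with remainder:
  s⁴ - 25s³ + 173s² + s - 2310 = (s - 18)(s³ - 7s² - 9s + 63) + (56s² - 224s - 1176)
  s³ - 7s² - 9s + 63 = ((1/56)s - 3/56)(56s² - 224s - 1176) + (0)
Last nonzero remainder: 56s² - 224s - 1176. Dividing through by 56 gives the monic gcd s² - 4s - 21.

s² - 4s - 21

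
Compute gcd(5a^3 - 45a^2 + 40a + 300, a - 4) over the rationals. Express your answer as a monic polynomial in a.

Repeated division with remainder:
  5a^3 - 45a^2 + 40a + 300 = (5a^2 - 25a - 60)(a - 4) + (60)
  a - 4 = ((1/60)a - 1/15)(60) + (0)
The last nonzero remainder is the constant 60, so the polynomials are coprime and gcd = 1.

1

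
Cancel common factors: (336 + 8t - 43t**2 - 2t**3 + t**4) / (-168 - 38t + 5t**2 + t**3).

(84 - 19t - 6t**2 + t**3)/(-42 + t + t**2)

Apply the Euclidean algorithm:
  t**4 - 2t**3 - 43t**2 + 8t + 336 = (t - 7)(t**3 + 5t**2 - 38t - 168) + (30t**2 - 90t - 840)
  t**3 + 5t**2 - 38t - 168 = ((1/30)t + 4/15)(30t**2 - 90t - 840) + (14t + 56)
  30t**2 - 90t - 840 = ((15/7)t - 15)(14t + 56) + (0)
Last nonzero remainder: 14t + 56. Dividing through by 14 gives the monic gcd t + 4.
Cancel t + 4 from numerator and denominator to get the reduced form.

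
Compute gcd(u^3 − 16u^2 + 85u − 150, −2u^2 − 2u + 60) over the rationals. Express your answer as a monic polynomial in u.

By polynomial division,
  u^3 − 16u^2 + 85u − 150 = (−(1/2)u + 17/2)(−2u^2 − 2u + 60) + (132u − 660)
  −2u^2 − 2u + 60 = (−(1/66)u − 1/11)(132u − 660) + (0)
Last nonzero remainder: 132u − 660. Dividing through by 132 gives the monic gcd u − 5.

u − 5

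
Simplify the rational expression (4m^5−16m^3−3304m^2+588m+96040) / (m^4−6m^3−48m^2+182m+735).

Repeated division with remainder:
  4m^5−16m^3−3304m^2+588m+96040 = (4m+24)(m^4−6m^3−48m^2+182m+735) + (320m^3−2880m^2−6720m+78400)
  m^4−6m^3−48m^2+182m+735 = ((1/320)m+3/320)(320m^3−2880m^2−6720m+78400) + (0)
Last nonzero remainder: 320m^3−2880m^2−6720m+78400. Dividing through by 320 gives the monic gcd m^3−9m^2−21m+245.
Cancel m^3−9m^2−21m+245 from numerator and denominator to get the reduced form.

(4m^2+36m+392)/(m+3)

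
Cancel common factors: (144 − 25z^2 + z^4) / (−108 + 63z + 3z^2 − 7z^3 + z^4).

(4 + z)/(−3 + z)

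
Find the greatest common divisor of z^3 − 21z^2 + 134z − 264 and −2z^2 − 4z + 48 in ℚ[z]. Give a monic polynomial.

Apply the Euclidean algorithm:
  z^3 − 21z^2 + 134z − 264 = (−(1/2)z + 23/2)(−2z^2 − 4z + 48) + (204z − 816)
  −2z^2 − 4z + 48 = (−(1/102)z − 1/17)(204z − 816) + (0)
Last nonzero remainder: 204z − 816. Dividing through by 204 gives the monic gcd z − 4.

z − 4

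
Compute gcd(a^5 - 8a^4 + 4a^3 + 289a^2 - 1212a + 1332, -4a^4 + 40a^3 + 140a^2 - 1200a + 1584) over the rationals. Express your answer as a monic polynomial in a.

a^3 + a^2 - 24a + 36

Apply the Euclidean algorithm:
  a^5 - 8a^4 + 4a^3 + 289a^2 - 1212a + 1332 = (-(1/4)a - 1/2)(-4a^4 + 40a^3 + 140a^2 - 1200a + 1584) + (59a^3 + 59a^2 - 1416a + 2124)
  -4a^4 + 40a^3 + 140a^2 - 1200a + 1584 = (-(4/59)a + 44/59)(59a^3 + 59a^2 - 1416a + 2124) + (0)
Last nonzero remainder: 59a^3 + 59a^2 - 1416a + 2124. Dividing through by 59 gives the monic gcd a^3 + a^2 - 24a + 36.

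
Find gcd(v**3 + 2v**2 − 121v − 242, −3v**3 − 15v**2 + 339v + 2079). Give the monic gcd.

Apply the Euclidean algorithm:
  v**3 + 2v**2 − 121v − 242 = (−1/3)(−3v**3 − 15v**2 + 339v + 2079) + (−3v**2 − 8v + 451)
  −3v**3 − 15v**2 + 339v + 2079 = (v + 7/3)(−3v**2 − 8v + 451) + (−(280/3)v + 3080/3)
  −3v**2 − 8v + 451 = ((9/280)v + 123/280)(−(280/3)v + 3080/3) + (0)
Last nonzero remainder: −(280/3)v + 3080/3. Dividing through by −280/3 gives the monic gcd v − 11.

v − 11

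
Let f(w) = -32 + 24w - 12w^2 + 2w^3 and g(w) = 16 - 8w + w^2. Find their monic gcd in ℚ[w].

Repeated division with remainder:
  2w^3 - 12w^2 + 24w - 32 = (2w + 4)(w^2 - 8w + 16) + (24w - 96)
  w^2 - 8w + 16 = ((1/24)w - 1/6)(24w - 96) + (0)
Last nonzero remainder: 24w - 96. Dividing through by 24 gives the monic gcd w - 4.

-4 + w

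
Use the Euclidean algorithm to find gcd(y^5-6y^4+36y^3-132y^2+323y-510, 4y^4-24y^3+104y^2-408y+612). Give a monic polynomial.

y^3-3y^2+17y-51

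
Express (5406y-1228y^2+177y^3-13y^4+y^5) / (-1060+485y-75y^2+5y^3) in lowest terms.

(102y-2y^2+y^3)/(-20+5y)

Apply the Euclidean algorithm:
  y^5-13y^4+177y^3-1228y^2+5406y = ((1/5)y^2+(2/5)y+22)(5y^3-75y^2+485y-1060) + (440y^2-4840y+23320)
  5y^3-75y^2+485y-1060 = ((1/88)y-1/22)(440y^2-4840y+23320) + (0)
Last nonzero remainder: 440y^2-4840y+23320. Dividing through by 440 gives the monic gcd y^2-11y+53.
Cancel y^2-11y+53 from numerator and denominator to get the reduced form.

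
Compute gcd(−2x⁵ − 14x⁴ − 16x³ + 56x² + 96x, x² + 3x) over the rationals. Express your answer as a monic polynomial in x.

x² + 3x

By polynomial division,
  −2x⁵ − 14x⁴ − 16x³ + 56x² + 96x = (−2x³ − 8x² + 8x + 32)(x² + 3x) + (0)
The last nonzero remainder x² + 3x is already monic.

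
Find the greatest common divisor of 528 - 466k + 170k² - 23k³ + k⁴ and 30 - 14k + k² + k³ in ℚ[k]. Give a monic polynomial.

6 - 4k + k²

By polynomial division,
  k⁴ - 23k³ + 170k² - 466k + 528 = (k - 24)(k³ + k² - 14k + 30) + (208k² - 832k + 1248)
  k³ + k² - 14k + 30 = ((1/208)k + 5/208)(208k² - 832k + 1248) + (0)
Last nonzero remainder: 208k² - 832k + 1248. Dividing through by 208 gives the monic gcd k² - 4k + 6.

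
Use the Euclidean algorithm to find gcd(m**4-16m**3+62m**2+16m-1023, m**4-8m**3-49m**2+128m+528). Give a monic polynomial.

m**2-8m-33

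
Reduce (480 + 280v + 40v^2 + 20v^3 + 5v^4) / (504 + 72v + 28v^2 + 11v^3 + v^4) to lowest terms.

By polynomial division,
  5v^4 + 20v^3 + 40v^2 + 280v + 480 = (5)(v^4 + 11v^3 + 28v^2 + 72v + 504) + (-35v^3 - 100v^2 - 80v - 2040)
  v^4 + 11v^3 + 28v^2 + 72v + 504 = (-(1/35)v - 57/245)(-35v^3 - 100v^2 - 80v - 2040) + ((120/49)v^2 - (240/49)v + 1440/49)
  -35v^3 - 100v^2 - 80v - 2040 = (-(343/24)v - 833/12)((120/49)v^2 - (240/49)v + 1440/49) + (0)
Last nonzero remainder: (120/49)v^2 - (240/49)v + 1440/49. Dividing through by 120/49 gives the monic gcd v^2 - 2v + 12.
Cancel v^2 - 2v + 12 from numerator and denominator to get the reduced form.

(40 + 30v + 5v^2)/(42 + 13v + v^2)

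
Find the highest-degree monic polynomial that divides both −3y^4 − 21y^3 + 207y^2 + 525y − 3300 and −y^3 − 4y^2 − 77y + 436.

y − 4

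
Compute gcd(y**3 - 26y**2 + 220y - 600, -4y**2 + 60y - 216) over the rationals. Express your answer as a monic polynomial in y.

y - 6

By polynomial division,
  y**3 - 26y**2 + 220y - 600 = (-(1/4)y + 11/4)(-4y**2 + 60y - 216) + (y - 6)
  -4y**2 + 60y - 216 = (-4y + 36)(y - 6) + (0)
The last nonzero remainder y - 6 is already monic.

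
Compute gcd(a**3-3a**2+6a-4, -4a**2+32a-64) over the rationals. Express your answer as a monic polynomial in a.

1

Apply the Euclidean algorithm:
  a**3-3a**2+6a-4 = (-(1/4)a-5/4)(-4a**2+32a-64) + (30a-84)
  -4a**2+32a-64 = (-(2/15)a+52/75)(30a-84) + (-144/25)
  30a-84 = (-(125/24)a+175/12)(-144/25) + (0)
The last nonzero remainder is the constant -144/25, so the polynomials are coprime and gcd = 1.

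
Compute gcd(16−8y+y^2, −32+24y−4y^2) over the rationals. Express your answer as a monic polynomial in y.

Repeated division with remainder:
  y^2−8y+16 = (−1/4)(−4y^2+24y−32) + (−2y+8)
  −4y^2+24y−32 = (2y−4)(−2y+8) + (0)
Last nonzero remainder: −2y+8. Dividing through by −2 gives the monic gcd y−4.

−4+y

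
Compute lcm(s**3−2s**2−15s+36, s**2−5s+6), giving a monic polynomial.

s**4−4s**3−11s**2+66s−72

Euclidean algorithm in ℚ[s]:
  s**3−2s**2−15s+36 = (s+3)(s**2−5s+6) + (−6s+18)
  s**2−5s+6 = (−(1/6)s+1/3)(−6s+18) + (0)
Last nonzero remainder: −6s+18. Dividing through by −6 gives the monic gcd s−3.
Then lcm(f, g) = f·g / gcd(f, g); expanding and making the result monic gives the answer.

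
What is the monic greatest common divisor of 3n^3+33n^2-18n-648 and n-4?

n-4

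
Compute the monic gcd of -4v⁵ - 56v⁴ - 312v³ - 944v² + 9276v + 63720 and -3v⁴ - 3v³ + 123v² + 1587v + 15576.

Apply the Euclidean algorithm:
  -4v⁵ - 56v⁴ - 312v³ - 944v² + 9276v + 63720 = ((4/3)v + 52/3)(-3v⁴ - 3v³ + 123v² + 1587v + 15576) + (-424v³ - 5192v² - 39000v - 206264)
  -3v⁴ - 3v³ + 123v² + 1587v + 15576 = ((3/424)v - 447/5618)(-424v³ - 5192v² - 39000v - 206264) + (-(39780/2809)v² - (159120/2809)v - 2347020/2809)
  -424v³ - 5192v² - 39000v - 206264 = ((297754/9945)v + 2455066/9945)(-(39780/2809)v² - (159120/2809)v - 2347020/2809) + (0)
Last nonzero remainder: -(39780/2809)v² - (159120/2809)v - 2347020/2809. Dividing through by -39780/2809 gives the monic gcd v² + 4v + 59.

v² + 4v + 59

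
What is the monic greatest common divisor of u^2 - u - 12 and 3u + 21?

1

Euclidean algorithm in ℚ[u]:
  u^2 - u - 12 = ((1/3)u - 8/3)(3u + 21) + (44)
  3u + 21 = ((3/44)u + 21/44)(44) + (0)
The last nonzero remainder is the constant 44, so the polynomials are coprime and gcd = 1.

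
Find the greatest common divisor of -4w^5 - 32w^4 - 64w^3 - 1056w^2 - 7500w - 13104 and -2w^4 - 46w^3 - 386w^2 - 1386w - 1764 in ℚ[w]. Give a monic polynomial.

w^2 + 10w + 21

Euclidean algorithm in ℚ[w]:
  -4w^5 - 32w^4 - 64w^3 - 1056w^2 - 7500w - 13104 = (2w - 30)(-2w^4 - 46w^3 - 386w^2 - 1386w - 1764) + (-672w^3 - 9864w^2 - 45552w - 66024)
  -2w^4 - 46w^3 - 386w^2 - 1386w - 1764 = ((1/336)w + 233/9408)(-672w^3 - 9864w^2 - 45552w - 66024) + (-(2405/392)w^2 - (12025/196)w - 7215/56)
  -672w^3 - 9864w^2 - 45552w - 66024 = ((263424/2405)w + 1232448/2405)(-(2405/392)w^2 - (12025/196)w - 7215/56) + (0)
Last nonzero remainder: -(2405/392)w^2 - (12025/196)w - 7215/56. Dividing through by -2405/392 gives the monic gcd w^2 + 10w + 21.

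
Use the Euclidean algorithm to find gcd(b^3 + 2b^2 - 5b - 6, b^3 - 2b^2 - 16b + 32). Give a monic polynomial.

b - 2

Euclidean algorithm in ℚ[b]:
  b^3 + 2b^2 - 5b - 6 = (b^3 - 2b^2 - 16b + 32) + (4b^2 + 11b - 38)
  b^3 - 2b^2 - 16b + 32 = ((1/4)b - 19/16)(4b^2 + 11b - 38) + ((105/16)b - 105/8)
  4b^2 + 11b - 38 = ((64/105)b + 304/105)((105/16)b - 105/8) + (0)
Last nonzero remainder: (105/16)b - 105/8. Dividing through by 105/16 gives the monic gcd b - 2.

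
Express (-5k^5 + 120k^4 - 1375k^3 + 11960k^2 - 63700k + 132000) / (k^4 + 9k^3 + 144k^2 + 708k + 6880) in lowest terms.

Euclidean algorithm in ℚ[k]:
  -5k^5 + 120k^4 - 1375k^3 + 11960k^2 - 63700k + 132000 = (-5k + 165)(k^4 + 9k^3 + 144k^2 + 708k + 6880) + (-2140k^3 - 8260k^2 - 146120k - 1003200)
  k^4 + 9k^3 + 144k^2 + 708k + 6880 = (-(1/2140)k - 55/22898)(-2140k^3 - 8260k^2 - 146120k - 1003200) + ((639764/11449)k^2 - (1279528/11449)k + 51181120/11449)
  -2140k^3 - 8260k^2 - 146120k - 1003200 = (-(6125215/159941)k - 35892615/159941)((639764/11449)k^2 - (1279528/11449)k + 51181120/11449) + (0)
Last nonzero remainder: (639764/11449)k^2 - (1279528/11449)k + 51181120/11449. Dividing through by 639764/11449 gives the monic gcd k^2 - 2k + 80.
Cancel k^2 - 2k + 80 from numerator and denominator to get the reduced form.

(-5k^3 + 110k^2 - 755k + 1650)/(k^2 + 11k + 86)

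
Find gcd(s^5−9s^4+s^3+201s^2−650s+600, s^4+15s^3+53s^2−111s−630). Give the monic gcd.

s^2+2s−15

Euclidean algorithm in ℚ[s]:
  s^5−9s^4+s^3+201s^2−650s+600 = (s−24)(s^4+15s^3+53s^2−111s−630) + (308s^3+1584s^2−2684s−14520)
  s^4+15s^3+53s^2−111s−630 = ((1/308)s+69/2156)(308s^3+1584s^2−2684s−14520) + ((540/49)s^2+(1080/49)s−8100/49)
  308s^3+1584s^2−2684s−14520 = ((3773/135)s+11858/135)((540/49)s^2+(1080/49)s−8100/49) + (0)
Last nonzero remainder: (540/49)s^2+(1080/49)s−8100/49. Dividing through by 540/49 gives the monic gcd s^2+2s−15.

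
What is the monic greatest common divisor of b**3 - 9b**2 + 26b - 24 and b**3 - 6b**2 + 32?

b - 4

Euclidean algorithm in ℚ[b]:
  b**3 - 9b**2 + 26b - 24 = (b**3 - 6b**2 + 32) + (-3b**2 + 26b - 56)
  b**3 - 6b**2 + 32 = (-(1/3)b - 8/9)(-3b**2 + 26b - 56) + ((40/9)b - 160/9)
  -3b**2 + 26b - 56 = (-(27/40)b + 63/20)((40/9)b - 160/9) + (0)
Last nonzero remainder: (40/9)b - 160/9. Dividing through by 40/9 gives the monic gcd b - 4.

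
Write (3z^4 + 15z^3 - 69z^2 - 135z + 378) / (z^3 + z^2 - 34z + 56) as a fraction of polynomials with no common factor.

Euclidean algorithm in ℚ[z]:
  3z^4 + 15z^3 - 69z^2 - 135z + 378 = (3z + 12)(z^3 + z^2 - 34z + 56) + (21z^2 + 105z - 294)
  z^3 + z^2 - 34z + 56 = ((1/21)z - 4/21)(21z^2 + 105z - 294) + (0)
Last nonzero remainder: 21z^2 + 105z - 294. Dividing through by 21 gives the monic gcd z^2 + 5z - 14.
Cancel z^2 + 5z - 14 from numerator and denominator to get the reduced form.

(3z^2 - 27)/(z - 4)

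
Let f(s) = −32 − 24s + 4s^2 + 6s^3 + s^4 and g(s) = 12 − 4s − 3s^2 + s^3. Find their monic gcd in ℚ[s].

−4 + s^2

Repeated division with remainder:
  s^4 + 6s^3 + 4s^2 − 24s − 32 = (s + 9)(s^3 − 3s^2 − 4s + 12) + (35s^2 − 140)
  s^3 − 3s^2 − 4s + 12 = ((1/35)s − 3/35)(35s^2 − 140) + (0)
Last nonzero remainder: 35s^2 − 140. Dividing through by 35 gives the monic gcd s^2 − 4.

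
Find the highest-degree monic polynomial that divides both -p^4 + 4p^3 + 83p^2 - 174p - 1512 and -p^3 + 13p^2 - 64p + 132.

p - 6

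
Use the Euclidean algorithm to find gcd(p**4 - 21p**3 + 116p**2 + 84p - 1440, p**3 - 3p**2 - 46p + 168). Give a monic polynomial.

p - 6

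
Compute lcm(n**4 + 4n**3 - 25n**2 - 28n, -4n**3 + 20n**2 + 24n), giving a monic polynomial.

n**5 - 2n**4 - 49n**3 + 122n**2 + 168n

Euclidean algorithm in ℚ[n]:
  n**4 + 4n**3 - 25n**2 - 28n = (-(1/4)n - 9/4)(-4n**3 + 20n**2 + 24n) + (26n**2 + 26n)
  -4n**3 + 20n**2 + 24n = (-(2/13)n + 12/13)(26n**2 + 26n) + (0)
Last nonzero remainder: 26n**2 + 26n. Dividing through by 26 gives the monic gcd n**2 + n.
Then lcm(f, g) = f·g / gcd(f, g); expanding and making the result monic gives the answer.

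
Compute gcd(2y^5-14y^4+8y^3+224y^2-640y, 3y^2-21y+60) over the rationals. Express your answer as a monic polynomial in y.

y^2-7y+20

Apply the Euclidean algorithm:
  2y^5-14y^4+8y^3+224y^2-640y = ((2/3)y^3-(32/3)y)(3y^2-21y+60) + (0)
Last nonzero remainder: 3y^2-21y+60. Dividing through by 3 gives the monic gcd y^2-7y+20.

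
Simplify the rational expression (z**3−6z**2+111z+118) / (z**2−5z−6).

(z**2−7z+118)/(z−6)

Repeated division with remainder:
  z**3−6z**2+111z+118 = (z−1)(z**2−5z−6) + (112z+112)
  z**2−5z−6 = ((1/112)z−3/56)(112z+112) + (0)
Last nonzero remainder: 112z+112. Dividing through by 112 gives the monic gcd z+1.
Cancel z+1 from numerator and denominator to get the reduced form.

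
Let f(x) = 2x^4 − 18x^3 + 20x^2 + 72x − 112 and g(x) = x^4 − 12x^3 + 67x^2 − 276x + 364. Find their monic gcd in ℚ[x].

Repeated division with remainder:
  2x^4 − 18x^3 + 20x^2 + 72x − 112 = (2)(x^4 − 12x^3 + 67x^2 − 276x + 364) + (6x^3 − 114x^2 + 624x − 840)
  x^4 − 12x^3 + 67x^2 − 276x + 364 = ((1/6)x + 7/6)(6x^3 − 114x^2 + 624x − 840) + (96x^2 − 864x + 1344)
  6x^3 − 114x^2 + 624x − 840 = ((1/16)x − 5/8)(96x^2 − 864x + 1344) + (0)
Last nonzero remainder: 96x^2 − 864x + 1344. Dividing through by 96 gives the monic gcd x^2 − 9x + 14.

x^2 − 9x + 14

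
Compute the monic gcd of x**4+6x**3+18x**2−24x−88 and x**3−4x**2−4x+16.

x**2−4

Euclidean algorithm in ℚ[x]:
  x**4+6x**3+18x**2−24x−88 = (x+10)(x**3−4x**2−4x+16) + (62x**2−248)
  x**3−4x**2−4x+16 = ((1/62)x−2/31)(62x**2−248) + (0)
Last nonzero remainder: 62x**2−248. Dividing through by 62 gives the monic gcd x**2−4.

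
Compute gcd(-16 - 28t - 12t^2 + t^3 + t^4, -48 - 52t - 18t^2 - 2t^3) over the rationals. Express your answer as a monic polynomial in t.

2 + t

Apply the Euclidean algorithm:
  t^4 + t^3 - 12t^2 - 28t - 16 = (-(1/2)t + 4)(-2t^3 - 18t^2 - 52t - 48) + (34t^2 + 156t + 176)
  -2t^3 - 18t^2 - 52t - 48 = (-(1/17)t - 75/289)(34t^2 + 156t + 176) + (-(336/289)t - 672/289)
  34t^2 + 156t + 176 = (-(4913/168)t - 3179/42)(-(336/289)t - 672/289) + (0)
Last nonzero remainder: -(336/289)t - 672/289. Dividing through by -336/289 gives the monic gcd t + 2.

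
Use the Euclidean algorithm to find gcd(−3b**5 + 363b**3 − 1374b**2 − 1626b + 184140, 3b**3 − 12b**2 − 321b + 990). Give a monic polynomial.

b**2 − b − 110

Apply the Euclidean algorithm:
  −3b**5 + 363b**3 − 1374b**2 − 1626b + 184140 = (−b**2 − 4b − 2)(3b**3 − 12b**2 − 321b + 990) + (−1692b**2 + 1692b + 186120)
  3b**3 − 12b**2 − 321b + 990 = (−(1/564)b + 1/188)(−1692b**2 + 1692b + 186120) + (0)
Last nonzero remainder: −1692b**2 + 1692b + 186120. Dividing through by −1692 gives the monic gcd b**2 − b − 110.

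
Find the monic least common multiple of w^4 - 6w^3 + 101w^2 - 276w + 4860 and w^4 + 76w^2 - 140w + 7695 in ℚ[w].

By polynomial division,
  w^4 - 6w^3 + 101w^2 - 276w + 4860 = (w^4 + 76w^2 - 140w + 7695) + (-6w^3 + 25w^2 - 136w - 2835)
  w^4 + 76w^2 - 140w + 7695 = (-(1/6)w - 25/36)(-6w^3 + 25w^2 - 136w - 2835) + ((2545/36)w^2 - (12725/18)w + 22905/4)
  -6w^3 + 25w^2 - 136w - 2835 = (-(216/2545)w - 252/509)((2545/36)w^2 - (12725/18)w + 22905/4) + (0)
Last nonzero remainder: (2545/36)w^2 - (12725/18)w + 22905/4. Dividing through by 2545/36 gives the monic gcd w^2 - 10w + 81.
Then lcm(f, g) = f·g / gcd(f, g); expanding and making the result monic gives the answer.

w^6 + 4w^5 + 136w^4 + 164w^3 + 11695w^2 + 22380w + 461700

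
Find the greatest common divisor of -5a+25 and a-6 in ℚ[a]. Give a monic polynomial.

Euclidean algorithm in ℚ[a]:
  -5a+25 = (-5)(a-6) + (-5)
  a-6 = (-(1/5)a+6/5)(-5) + (0)
The last nonzero remainder is the constant -5, so the polynomials are coprime and gcd = 1.

1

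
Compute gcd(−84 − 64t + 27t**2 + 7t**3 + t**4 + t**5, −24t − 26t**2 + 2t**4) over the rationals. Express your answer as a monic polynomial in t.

Euclidean algorithm in ℚ[t]:
  t**5 + t**4 + 7t**3 + 27t**2 − 64t − 84 = ((1/2)t + 1/2)(2t**4 − 26t**2 − 24t) + (20t**3 + 52t**2 − 52t − 84)
  2t**4 − 26t**2 − 24t = ((1/10)t − 13/50)(20t**3 + 52t**2 − 52t − 84) + (−(182/25)t**2 − (728/25)t − 546/25)
  20t**3 + 52t**2 − 52t − 84 = (−(250/91)t + 50/13)(−(182/25)t**2 − (728/25)t − 546/25) + (0)
Last nonzero remainder: −(182/25)t**2 − (728/25)t − 546/25. Dividing through by −182/25 gives the monic gcd t**2 + 4t + 3.

3 + 4t + t**2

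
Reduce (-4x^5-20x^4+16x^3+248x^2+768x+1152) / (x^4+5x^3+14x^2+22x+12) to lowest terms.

(-4x^3-12x^2+64x+192)/(x^2+3x+2)

Euclidean algorithm in ℚ[x]:
  -4x^5-20x^4+16x^3+248x^2+768x+1152 = (-4x)(x^4+5x^3+14x^2+22x+12) + (72x^3+336x^2+816x+1152)
  x^4+5x^3+14x^2+22x+12 = ((1/72)x+1/216)(72x^3+336x^2+816x+1152) + ((10/9)x^2+(20/9)x+20/3)
  72x^3+336x^2+816x+1152 = ((324/5)x+864/5)((10/9)x^2+(20/9)x+20/3) + (0)
Last nonzero remainder: (10/9)x^2+(20/9)x+20/3. Dividing through by 10/9 gives the monic gcd x^2+2x+6.
Cancel x^2+2x+6 from numerator and denominator to get the reduced form.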